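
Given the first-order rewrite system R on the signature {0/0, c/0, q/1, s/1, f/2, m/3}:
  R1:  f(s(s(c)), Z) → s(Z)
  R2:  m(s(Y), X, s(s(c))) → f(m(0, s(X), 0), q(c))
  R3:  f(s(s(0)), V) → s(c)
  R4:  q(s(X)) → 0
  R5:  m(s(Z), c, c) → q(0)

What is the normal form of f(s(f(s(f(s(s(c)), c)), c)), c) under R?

1. f(s(f(s(f(s(s(c)), c)), c)), c)  →  f(s(f(s(s(c)), c)), c)   [R1 at 1.1.1.1]
2. f(s(f(s(s(c)), c)), c)  →  f(s(s(c)), c)   [R1 at 1.1]
3. f(s(s(c)), c)  →  s(c)   [R1 at ε]

s(c)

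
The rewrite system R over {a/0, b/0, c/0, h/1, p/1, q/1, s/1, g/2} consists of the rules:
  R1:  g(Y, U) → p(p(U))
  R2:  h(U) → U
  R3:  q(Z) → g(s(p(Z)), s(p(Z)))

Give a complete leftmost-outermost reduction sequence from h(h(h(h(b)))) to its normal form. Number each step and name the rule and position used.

1. h(h(h(h(b))))  →  h(h(h(b)))   [R2 at ε]
2. h(h(h(b)))  →  h(h(b))   [R2 at ε]
3. h(h(b))  →  h(b)   [R2 at ε]
4. h(b)  →  b   [R2 at ε]

b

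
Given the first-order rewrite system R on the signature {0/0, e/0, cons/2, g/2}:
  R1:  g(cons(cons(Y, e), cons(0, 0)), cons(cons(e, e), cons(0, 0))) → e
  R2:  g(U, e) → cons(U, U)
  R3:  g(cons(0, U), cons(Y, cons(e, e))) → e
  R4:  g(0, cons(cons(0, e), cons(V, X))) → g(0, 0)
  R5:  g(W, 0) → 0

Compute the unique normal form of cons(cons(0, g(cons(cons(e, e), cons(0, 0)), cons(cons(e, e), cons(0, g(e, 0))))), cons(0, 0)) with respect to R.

1. cons(cons(0, g(cons(cons(e, e), cons(0, 0)), cons(cons(e, e), cons(0, g(e, 0))))), cons(0, 0))  →  cons(cons(0, g(cons(cons(e, e), cons(0, 0)), cons(cons(e, e), cons(0, 0)))), cons(0, 0))   [R5 at 1.2.2.2.2]
2. cons(cons(0, g(cons(cons(e, e), cons(0, 0)), cons(cons(e, e), cons(0, 0)))), cons(0, 0))  →  cons(cons(0, e), cons(0, 0))   [R1 at 1.2]

cons(cons(0, e), cons(0, 0))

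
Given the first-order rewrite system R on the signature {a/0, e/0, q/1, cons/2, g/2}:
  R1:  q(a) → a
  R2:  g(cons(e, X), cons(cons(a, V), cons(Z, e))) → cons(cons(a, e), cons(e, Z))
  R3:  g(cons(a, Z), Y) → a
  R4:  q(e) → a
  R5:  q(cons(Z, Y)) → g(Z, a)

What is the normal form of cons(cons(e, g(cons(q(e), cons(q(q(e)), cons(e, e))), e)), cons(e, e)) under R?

1. cons(cons(e, g(cons(q(e), cons(q(q(e)), cons(e, e))), e)), cons(e, e))  →  cons(cons(e, g(cons(a, cons(q(q(e)), cons(e, e))), e)), cons(e, e))   [R4 at 1.2.1.1]
2. cons(cons(e, g(cons(a, cons(q(q(e)), cons(e, e))), e)), cons(e, e))  →  cons(cons(e, a), cons(e, e))   [R3 at 1.2]

cons(cons(e, a), cons(e, e))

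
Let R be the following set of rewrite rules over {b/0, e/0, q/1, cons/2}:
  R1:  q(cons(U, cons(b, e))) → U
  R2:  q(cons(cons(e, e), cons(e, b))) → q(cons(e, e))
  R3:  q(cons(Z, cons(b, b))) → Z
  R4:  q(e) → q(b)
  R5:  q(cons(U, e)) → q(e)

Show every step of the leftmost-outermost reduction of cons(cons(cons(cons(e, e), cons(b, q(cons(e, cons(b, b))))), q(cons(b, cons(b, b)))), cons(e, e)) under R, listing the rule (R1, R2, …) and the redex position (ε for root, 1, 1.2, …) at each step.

cons(cons(cons(cons(e, e), cons(b, e)), b), cons(e, e))

1. cons(cons(cons(cons(e, e), cons(b, q(cons(e, cons(b, b))))), q(cons(b, cons(b, b)))), cons(e, e))  →  cons(cons(cons(cons(e, e), cons(b, e)), q(cons(b, cons(b, b)))), cons(e, e))   [R3 at 1.1.2.2]
2. cons(cons(cons(cons(e, e), cons(b, e)), q(cons(b, cons(b, b)))), cons(e, e))  →  cons(cons(cons(cons(e, e), cons(b, e)), b), cons(e, e))   [R3 at 1.2]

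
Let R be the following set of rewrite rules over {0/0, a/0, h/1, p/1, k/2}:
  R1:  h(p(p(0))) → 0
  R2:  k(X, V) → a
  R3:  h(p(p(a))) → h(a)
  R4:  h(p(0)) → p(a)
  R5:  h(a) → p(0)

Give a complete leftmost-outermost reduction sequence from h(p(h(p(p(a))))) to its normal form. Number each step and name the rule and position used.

1. h(p(h(p(p(a)))))  →  h(p(h(a)))   [R3 at 1.1]
2. h(p(h(a)))  →  h(p(p(0)))   [R5 at 1.1]
3. h(p(p(0)))  →  0   [R1 at ε]

0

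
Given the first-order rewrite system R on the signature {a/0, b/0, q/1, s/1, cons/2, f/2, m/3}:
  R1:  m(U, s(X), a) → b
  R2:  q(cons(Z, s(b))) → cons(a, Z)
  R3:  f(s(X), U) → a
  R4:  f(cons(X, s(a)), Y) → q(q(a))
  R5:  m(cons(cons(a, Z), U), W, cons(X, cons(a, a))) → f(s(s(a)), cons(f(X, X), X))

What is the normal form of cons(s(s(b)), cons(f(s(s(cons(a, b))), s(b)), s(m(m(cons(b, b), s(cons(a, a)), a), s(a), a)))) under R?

1. cons(s(s(b)), cons(f(s(s(cons(a, b))), s(b)), s(m(m(cons(b, b), s(cons(a, a)), a), s(a), a))))  →  cons(s(s(b)), cons(a, s(m(m(cons(b, b), s(cons(a, a)), a), s(a), a))))   [R3 at 2.1]
2. cons(s(s(b)), cons(a, s(m(m(cons(b, b), s(cons(a, a)), a), s(a), a))))  →  cons(s(s(b)), cons(a, s(b)))   [R1 at 2.2.1]

cons(s(s(b)), cons(a, s(b)))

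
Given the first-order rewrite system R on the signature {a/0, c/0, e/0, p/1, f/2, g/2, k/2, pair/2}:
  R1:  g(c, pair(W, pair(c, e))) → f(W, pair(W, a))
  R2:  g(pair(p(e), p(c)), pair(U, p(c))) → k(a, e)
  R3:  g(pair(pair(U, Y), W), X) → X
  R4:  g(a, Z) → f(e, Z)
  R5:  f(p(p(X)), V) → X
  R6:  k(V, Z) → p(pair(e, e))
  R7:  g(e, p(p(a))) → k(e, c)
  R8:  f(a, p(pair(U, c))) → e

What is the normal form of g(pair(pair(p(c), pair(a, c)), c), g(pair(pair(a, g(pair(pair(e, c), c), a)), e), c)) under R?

c

1. g(pair(pair(p(c), pair(a, c)), c), g(pair(pair(a, g(pair(pair(e, c), c), a)), e), c))  →  g(pair(pair(a, g(pair(pair(e, c), c), a)), e), c)   [R3 at ε]
2. g(pair(pair(a, g(pair(pair(e, c), c), a)), e), c)  →  c   [R3 at ε]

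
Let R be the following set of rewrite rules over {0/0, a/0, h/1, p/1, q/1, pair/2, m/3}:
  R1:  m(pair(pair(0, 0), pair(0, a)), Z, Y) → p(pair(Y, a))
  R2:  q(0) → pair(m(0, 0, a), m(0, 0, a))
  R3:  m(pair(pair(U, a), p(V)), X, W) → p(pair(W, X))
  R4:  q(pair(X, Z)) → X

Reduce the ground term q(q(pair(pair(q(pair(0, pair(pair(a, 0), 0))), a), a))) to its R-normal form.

0

1. q(q(pair(pair(q(pair(0, pair(pair(a, 0), 0))), a), a)))  →  q(pair(q(pair(0, pair(pair(a, 0), 0))), a))   [R4 at 1]
2. q(pair(q(pair(0, pair(pair(a, 0), 0))), a))  →  q(pair(0, pair(pair(a, 0), 0)))   [R4 at ε]
3. q(pair(0, pair(pair(a, 0), 0)))  →  0   [R4 at ε]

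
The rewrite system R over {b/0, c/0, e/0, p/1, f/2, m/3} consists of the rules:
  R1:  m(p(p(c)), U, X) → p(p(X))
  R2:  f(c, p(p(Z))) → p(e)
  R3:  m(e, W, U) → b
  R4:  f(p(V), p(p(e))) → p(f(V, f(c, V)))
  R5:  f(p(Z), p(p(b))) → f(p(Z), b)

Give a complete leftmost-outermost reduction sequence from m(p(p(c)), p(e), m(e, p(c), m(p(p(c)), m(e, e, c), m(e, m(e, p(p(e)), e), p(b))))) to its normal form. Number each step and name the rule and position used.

1. m(p(p(c)), p(e), m(e, p(c), m(p(p(c)), m(e, e, c), m(e, m(e, p(p(e)), e), p(b)))))  →  p(p(m(e, p(c), m(p(p(c)), m(e, e, c), m(e, m(e, p(p(e)), e), p(b))))))   [R1 at ε]
2. p(p(m(e, p(c), m(p(p(c)), m(e, e, c), m(e, m(e, p(p(e)), e), p(b))))))  →  p(p(b))   [R3 at 1.1]

p(p(b))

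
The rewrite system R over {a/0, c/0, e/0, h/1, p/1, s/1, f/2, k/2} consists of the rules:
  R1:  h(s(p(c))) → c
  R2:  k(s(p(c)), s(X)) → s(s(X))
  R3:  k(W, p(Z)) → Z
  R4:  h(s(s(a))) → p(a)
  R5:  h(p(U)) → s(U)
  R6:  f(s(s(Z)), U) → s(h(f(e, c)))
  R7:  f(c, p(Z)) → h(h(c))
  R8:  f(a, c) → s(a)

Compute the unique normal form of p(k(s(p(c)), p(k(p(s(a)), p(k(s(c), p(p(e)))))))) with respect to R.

p(p(e))

1. p(k(s(p(c)), p(k(p(s(a)), p(k(s(c), p(p(e))))))))  →  p(k(p(s(a)), p(k(s(c), p(p(e))))))   [R3 at 1]
2. p(k(p(s(a)), p(k(s(c), p(p(e))))))  →  p(k(s(c), p(p(e))))   [R3 at 1]
3. p(k(s(c), p(p(e))))  →  p(p(e))   [R3 at 1]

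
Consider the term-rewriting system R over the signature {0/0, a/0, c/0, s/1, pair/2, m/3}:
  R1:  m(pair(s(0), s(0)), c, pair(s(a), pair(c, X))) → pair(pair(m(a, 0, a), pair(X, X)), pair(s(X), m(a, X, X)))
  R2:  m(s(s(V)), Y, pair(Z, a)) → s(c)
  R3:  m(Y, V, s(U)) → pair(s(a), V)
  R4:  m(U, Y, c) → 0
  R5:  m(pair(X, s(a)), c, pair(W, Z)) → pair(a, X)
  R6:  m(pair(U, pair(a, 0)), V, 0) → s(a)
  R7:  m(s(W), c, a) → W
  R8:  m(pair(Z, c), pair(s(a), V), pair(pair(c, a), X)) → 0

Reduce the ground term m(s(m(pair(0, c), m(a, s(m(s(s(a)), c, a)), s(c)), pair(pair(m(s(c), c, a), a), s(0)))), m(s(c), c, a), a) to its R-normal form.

0

1. m(s(m(pair(0, c), m(a, s(m(s(s(a)), c, a)), s(c)), pair(pair(m(s(c), c, a), a), s(0)))), m(s(c), c, a), a)  →  m(s(m(pair(0, c), pair(s(a), s(m(s(s(a)), c, a))), pair(pair(m(s(c), c, a), a), s(0)))), m(s(c), c, a), a)   [R3 at 1.1.2]
2. m(s(m(pair(0, c), pair(s(a), s(m(s(s(a)), c, a))), pair(pair(m(s(c), c, a), a), s(0)))), m(s(c), c, a), a)  →  m(s(m(pair(0, c), pair(s(a), s(s(a))), pair(pair(m(s(c), c, a), a), s(0)))), m(s(c), c, a), a)   [R7 at 1.1.2.2.1]
3. m(s(m(pair(0, c), pair(s(a), s(s(a))), pair(pair(m(s(c), c, a), a), s(0)))), m(s(c), c, a), a)  →  m(s(m(pair(0, c), pair(s(a), s(s(a))), pair(pair(c, a), s(0)))), m(s(c), c, a), a)   [R7 at 1.1.3.1.1]
4. m(s(m(pair(0, c), pair(s(a), s(s(a))), pair(pair(c, a), s(0)))), m(s(c), c, a), a)  →  m(s(0), m(s(c), c, a), a)   [R8 at 1.1]
5. m(s(0), m(s(c), c, a), a)  →  m(s(0), c, a)   [R7 at 2]
6. m(s(0), c, a)  →  0   [R7 at ε]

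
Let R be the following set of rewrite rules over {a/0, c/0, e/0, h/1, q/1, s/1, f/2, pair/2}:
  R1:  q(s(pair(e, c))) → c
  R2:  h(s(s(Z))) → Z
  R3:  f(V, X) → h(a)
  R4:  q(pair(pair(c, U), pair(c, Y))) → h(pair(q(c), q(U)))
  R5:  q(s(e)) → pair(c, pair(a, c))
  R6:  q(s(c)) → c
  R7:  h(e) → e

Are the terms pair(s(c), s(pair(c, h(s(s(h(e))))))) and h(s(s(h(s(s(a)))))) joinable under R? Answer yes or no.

no — NF(t₁) = pair(s(c), s(pair(c, e))), NF(t₂) = a

Reduce t₁ = pair(s(c), s(pair(c, h(s(s(h(e))))))):
1. pair(s(c), s(pair(c, h(s(s(h(e)))))))  →  pair(s(c), s(pair(c, h(e))))   [R2 at 2.1.2]
2. pair(s(c), s(pair(c, h(e))))  →  pair(s(c), s(pair(c, e)))   [R7 at 2.1.2]

Reduce t₂ = h(s(s(h(s(s(a)))))):
1. h(s(s(h(s(s(a))))))  →  h(s(s(a)))   [R2 at ε]
2. h(s(s(a)))  →  a   [R2 at ε]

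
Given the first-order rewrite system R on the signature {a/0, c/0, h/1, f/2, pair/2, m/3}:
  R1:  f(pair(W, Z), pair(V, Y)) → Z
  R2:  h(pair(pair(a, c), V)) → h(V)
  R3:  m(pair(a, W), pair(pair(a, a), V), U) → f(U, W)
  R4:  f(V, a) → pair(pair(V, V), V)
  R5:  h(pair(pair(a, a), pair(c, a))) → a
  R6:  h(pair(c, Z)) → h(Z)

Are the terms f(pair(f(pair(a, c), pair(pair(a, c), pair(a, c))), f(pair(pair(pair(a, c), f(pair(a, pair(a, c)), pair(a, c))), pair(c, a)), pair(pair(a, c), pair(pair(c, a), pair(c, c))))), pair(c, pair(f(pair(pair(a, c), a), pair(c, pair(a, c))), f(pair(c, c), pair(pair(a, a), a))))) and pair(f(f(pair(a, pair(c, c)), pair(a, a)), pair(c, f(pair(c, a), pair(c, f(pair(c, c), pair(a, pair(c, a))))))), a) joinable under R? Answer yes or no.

Reduce t₁ = f(pair(f(pair(a, c), pair(pair(a, c), pair(a, c))), f(pair(pair(pair(a, c), f(pair(a, pair(a, c)), pair(a, c))), pair(c, a)), pair(pair(a, c), pair(pair(c, a), pair(c, c))))), pair(c, pair(f(pair(pair(a, c), a), pair(c, pair(a, c))), f(pair(c, c), pair(pair(a, a), a))))):
1. f(pair(f(pair(a, c), pair(pair(a, c), pair(a, c))), f(pair(pair(pair(a, c), f(pair(a, pair(a, c)), pair(a, c))), pair(c, a)), pair(pair(a, c), pair(pair(c, a), pair(c, c))))), pair(c, pair(f(pair(pair(a, c), a), pair(c, pair(a, c))), f(pair(c, c), pair(pair(a, a), a)))))  →  f(pair(pair(pair(a, c), f(pair(a, pair(a, c)), pair(a, c))), pair(c, a)), pair(pair(a, c), pair(pair(c, a), pair(c, c))))   [R1 at ε]
2. f(pair(pair(pair(a, c), f(pair(a, pair(a, c)), pair(a, c))), pair(c, a)), pair(pair(a, c), pair(pair(c, a), pair(c, c))))  →  pair(c, a)   [R1 at ε]

Reduce t₂ = pair(f(f(pair(a, pair(c, c)), pair(a, a)), pair(c, f(pair(c, a), pair(c, f(pair(c, c), pair(a, pair(c, a))))))), a):
1. pair(f(f(pair(a, pair(c, c)), pair(a, a)), pair(c, f(pair(c, a), pair(c, f(pair(c, c), pair(a, pair(c, a))))))), a)  →  pair(f(pair(c, c), pair(c, f(pair(c, a), pair(c, f(pair(c, c), pair(a, pair(c, a))))))), a)   [R1 at 1.1]
2. pair(f(pair(c, c), pair(c, f(pair(c, a), pair(c, f(pair(c, c), pair(a, pair(c, a))))))), a)  →  pair(c, a)   [R1 at 1]

yes — NF(t₁) = pair(c, a), NF(t₂) = pair(c, a)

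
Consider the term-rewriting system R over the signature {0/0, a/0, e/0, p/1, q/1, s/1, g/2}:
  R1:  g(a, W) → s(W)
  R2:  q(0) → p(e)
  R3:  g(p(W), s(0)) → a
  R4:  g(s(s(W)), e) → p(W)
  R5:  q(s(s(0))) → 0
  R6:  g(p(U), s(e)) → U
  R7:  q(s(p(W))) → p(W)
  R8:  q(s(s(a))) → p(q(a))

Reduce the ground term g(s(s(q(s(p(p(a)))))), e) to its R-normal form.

p(p(p(a)))

1. g(s(s(q(s(p(p(a)))))), e)  →  p(q(s(p(p(a)))))   [R4 at ε]
2. p(q(s(p(p(a)))))  →  p(p(p(a)))   [R7 at 1]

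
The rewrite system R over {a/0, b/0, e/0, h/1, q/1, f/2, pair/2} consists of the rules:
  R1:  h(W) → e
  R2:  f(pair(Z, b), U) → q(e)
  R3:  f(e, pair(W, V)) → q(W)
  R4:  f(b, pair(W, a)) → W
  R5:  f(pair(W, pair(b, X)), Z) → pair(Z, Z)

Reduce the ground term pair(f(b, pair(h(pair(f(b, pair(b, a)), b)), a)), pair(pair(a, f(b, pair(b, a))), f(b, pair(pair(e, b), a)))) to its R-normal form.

pair(e, pair(pair(a, b), pair(e, b)))

1. pair(f(b, pair(h(pair(f(b, pair(b, a)), b)), a)), pair(pair(a, f(b, pair(b, a))), f(b, pair(pair(e, b), a))))  →  pair(h(pair(f(b, pair(b, a)), b)), pair(pair(a, f(b, pair(b, a))), f(b, pair(pair(e, b), a))))   [R4 at 1]
2. pair(h(pair(f(b, pair(b, a)), b)), pair(pair(a, f(b, pair(b, a))), f(b, pair(pair(e, b), a))))  →  pair(e, pair(pair(a, f(b, pair(b, a))), f(b, pair(pair(e, b), a))))   [R1 at 1]
3. pair(e, pair(pair(a, f(b, pair(b, a))), f(b, pair(pair(e, b), a))))  →  pair(e, pair(pair(a, b), f(b, pair(pair(e, b), a))))   [R4 at 2.1.2]
4. pair(e, pair(pair(a, b), f(b, pair(pair(e, b), a))))  →  pair(e, pair(pair(a, b), pair(e, b)))   [R4 at 2.2]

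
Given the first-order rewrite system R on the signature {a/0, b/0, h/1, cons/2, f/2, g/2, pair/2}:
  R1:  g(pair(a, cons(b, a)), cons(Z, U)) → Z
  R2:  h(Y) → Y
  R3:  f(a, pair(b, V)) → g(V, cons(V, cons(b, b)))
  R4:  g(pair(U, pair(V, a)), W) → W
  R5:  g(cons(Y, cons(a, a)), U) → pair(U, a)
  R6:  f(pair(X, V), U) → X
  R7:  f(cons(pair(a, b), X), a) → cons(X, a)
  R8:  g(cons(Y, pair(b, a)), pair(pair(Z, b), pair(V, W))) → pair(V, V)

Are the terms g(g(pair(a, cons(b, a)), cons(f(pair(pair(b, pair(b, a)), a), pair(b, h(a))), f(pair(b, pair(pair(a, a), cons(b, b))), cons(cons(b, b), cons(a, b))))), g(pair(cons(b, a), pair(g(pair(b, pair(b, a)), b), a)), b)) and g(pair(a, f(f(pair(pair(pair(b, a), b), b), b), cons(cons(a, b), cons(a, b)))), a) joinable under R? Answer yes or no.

no — NF(t₁) = b, NF(t₂) = a

Reduce t₁ = g(g(pair(a, cons(b, a)), cons(f(pair(pair(b, pair(b, a)), a), pair(b, h(a))), f(pair(b, pair(pair(a, a), cons(b, b))), cons(cons(b, b), cons(a, b))))), g(pair(cons(b, a), pair(g(pair(b, pair(b, a)), b), a)), b)):
1. g(g(pair(a, cons(b, a)), cons(f(pair(pair(b, pair(b, a)), a), pair(b, h(a))), f(pair(b, pair(pair(a, a), cons(b, b))), cons(cons(b, b), cons(a, b))))), g(pair(cons(b, a), pair(g(pair(b, pair(b, a)), b), a)), b))  →  g(f(pair(pair(b, pair(b, a)), a), pair(b, h(a))), g(pair(cons(b, a), pair(g(pair(b, pair(b, a)), b), a)), b))   [R1 at 1]
2. g(f(pair(pair(b, pair(b, a)), a), pair(b, h(a))), g(pair(cons(b, a), pair(g(pair(b, pair(b, a)), b), a)), b))  →  g(pair(b, pair(b, a)), g(pair(cons(b, a), pair(g(pair(b, pair(b, a)), b), a)), b))   [R6 at 1]
3. g(pair(b, pair(b, a)), g(pair(cons(b, a), pair(g(pair(b, pair(b, a)), b), a)), b))  →  g(pair(cons(b, a), pair(g(pair(b, pair(b, a)), b), a)), b)   [R4 at ε]
4. g(pair(cons(b, a), pair(g(pair(b, pair(b, a)), b), a)), b)  →  b   [R4 at ε]

Reduce t₂ = g(pair(a, f(f(pair(pair(pair(b, a), b), b), b), cons(cons(a, b), cons(a, b)))), a):
1. g(pair(a, f(f(pair(pair(pair(b, a), b), b), b), cons(cons(a, b), cons(a, b)))), a)  →  g(pair(a, f(pair(pair(b, a), b), cons(cons(a, b), cons(a, b)))), a)   [R6 at 1.2.1]
2. g(pair(a, f(pair(pair(b, a), b), cons(cons(a, b), cons(a, b)))), a)  →  g(pair(a, pair(b, a)), a)   [R6 at 1.2]
3. g(pair(a, pair(b, a)), a)  →  a   [R4 at ε]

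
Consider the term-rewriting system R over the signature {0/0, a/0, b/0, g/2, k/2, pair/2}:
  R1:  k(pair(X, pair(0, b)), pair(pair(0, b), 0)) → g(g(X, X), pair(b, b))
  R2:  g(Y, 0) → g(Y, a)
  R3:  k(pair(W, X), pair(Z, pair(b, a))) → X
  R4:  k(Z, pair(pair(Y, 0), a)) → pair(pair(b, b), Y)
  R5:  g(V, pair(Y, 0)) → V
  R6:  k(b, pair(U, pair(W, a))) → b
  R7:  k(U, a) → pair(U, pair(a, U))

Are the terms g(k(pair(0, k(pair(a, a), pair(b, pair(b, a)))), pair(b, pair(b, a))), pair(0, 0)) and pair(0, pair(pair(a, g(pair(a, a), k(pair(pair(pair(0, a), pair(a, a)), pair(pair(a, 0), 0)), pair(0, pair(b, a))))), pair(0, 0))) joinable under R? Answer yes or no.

no — NF(t₁) = a, NF(t₂) = pair(0, pair(pair(a, pair(a, a)), pair(0, 0)))

Reduce t₁ = g(k(pair(0, k(pair(a, a), pair(b, pair(b, a)))), pair(b, pair(b, a))), pair(0, 0)):
1. g(k(pair(0, k(pair(a, a), pair(b, pair(b, a)))), pair(b, pair(b, a))), pair(0, 0))  →  k(pair(0, k(pair(a, a), pair(b, pair(b, a)))), pair(b, pair(b, a)))   [R5 at ε]
2. k(pair(0, k(pair(a, a), pair(b, pair(b, a)))), pair(b, pair(b, a)))  →  k(pair(a, a), pair(b, pair(b, a)))   [R3 at ε]
3. k(pair(a, a), pair(b, pair(b, a)))  →  a   [R3 at ε]

Reduce t₂ = pair(0, pair(pair(a, g(pair(a, a), k(pair(pair(pair(0, a), pair(a, a)), pair(pair(a, 0), 0)), pair(0, pair(b, a))))), pair(0, 0))):
1. pair(0, pair(pair(a, g(pair(a, a), k(pair(pair(pair(0, a), pair(a, a)), pair(pair(a, 0), 0)), pair(0, pair(b, a))))), pair(0, 0)))  →  pair(0, pair(pair(a, g(pair(a, a), pair(pair(a, 0), 0))), pair(0, 0)))   [R3 at 2.1.2.2]
2. pair(0, pair(pair(a, g(pair(a, a), pair(pair(a, 0), 0))), pair(0, 0)))  →  pair(0, pair(pair(a, pair(a, a)), pair(0, 0)))   [R5 at 2.1.2]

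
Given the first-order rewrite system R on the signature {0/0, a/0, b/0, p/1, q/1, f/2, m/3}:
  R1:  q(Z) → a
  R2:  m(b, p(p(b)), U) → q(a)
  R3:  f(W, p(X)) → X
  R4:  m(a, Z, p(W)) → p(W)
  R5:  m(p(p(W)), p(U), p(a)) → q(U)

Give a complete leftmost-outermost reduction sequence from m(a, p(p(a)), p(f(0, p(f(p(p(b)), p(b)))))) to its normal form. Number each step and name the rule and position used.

p(b)

1. m(a, p(p(a)), p(f(0, p(f(p(p(b)), p(b))))))  →  p(f(0, p(f(p(p(b)), p(b)))))   [R4 at ε]
2. p(f(0, p(f(p(p(b)), p(b)))))  →  p(f(p(p(b)), p(b)))   [R3 at 1]
3. p(f(p(p(b)), p(b)))  →  p(b)   [R3 at 1]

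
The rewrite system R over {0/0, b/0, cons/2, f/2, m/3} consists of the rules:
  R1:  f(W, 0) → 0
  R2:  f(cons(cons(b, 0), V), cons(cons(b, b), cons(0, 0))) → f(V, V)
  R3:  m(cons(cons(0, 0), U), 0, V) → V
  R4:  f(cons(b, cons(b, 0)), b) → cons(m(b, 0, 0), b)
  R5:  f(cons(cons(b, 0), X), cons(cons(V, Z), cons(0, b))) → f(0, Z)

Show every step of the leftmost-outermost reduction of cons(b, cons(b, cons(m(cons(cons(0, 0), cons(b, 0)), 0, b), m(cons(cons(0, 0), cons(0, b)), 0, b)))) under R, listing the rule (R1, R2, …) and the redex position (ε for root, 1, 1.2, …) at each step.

1. cons(b, cons(b, cons(m(cons(cons(0, 0), cons(b, 0)), 0, b), m(cons(cons(0, 0), cons(0, b)), 0, b))))  →  cons(b, cons(b, cons(b, m(cons(cons(0, 0), cons(0, b)), 0, b))))   [R3 at 2.2.1]
2. cons(b, cons(b, cons(b, m(cons(cons(0, 0), cons(0, b)), 0, b))))  →  cons(b, cons(b, cons(b, b)))   [R3 at 2.2.2]

cons(b, cons(b, cons(b, b)))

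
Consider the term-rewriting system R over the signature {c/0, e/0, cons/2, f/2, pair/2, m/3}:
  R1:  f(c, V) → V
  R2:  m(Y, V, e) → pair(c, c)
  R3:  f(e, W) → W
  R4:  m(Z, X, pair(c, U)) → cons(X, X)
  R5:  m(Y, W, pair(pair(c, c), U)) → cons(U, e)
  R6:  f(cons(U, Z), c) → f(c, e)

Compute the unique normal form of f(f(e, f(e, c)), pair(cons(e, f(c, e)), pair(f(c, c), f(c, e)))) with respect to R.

pair(cons(e, e), pair(c, e))

1. f(f(e, f(e, c)), pair(cons(e, f(c, e)), pair(f(c, c), f(c, e))))  →  f(f(e, c), pair(cons(e, f(c, e)), pair(f(c, c), f(c, e))))   [R3 at 1]
2. f(f(e, c), pair(cons(e, f(c, e)), pair(f(c, c), f(c, e))))  →  f(c, pair(cons(e, f(c, e)), pair(f(c, c), f(c, e))))   [R3 at 1]
3. f(c, pair(cons(e, f(c, e)), pair(f(c, c), f(c, e))))  →  pair(cons(e, f(c, e)), pair(f(c, c), f(c, e)))   [R1 at ε]
4. pair(cons(e, f(c, e)), pair(f(c, c), f(c, e)))  →  pair(cons(e, e), pair(f(c, c), f(c, e)))   [R1 at 1.2]
5. pair(cons(e, e), pair(f(c, c), f(c, e)))  →  pair(cons(e, e), pair(c, f(c, e)))   [R1 at 2.1]
6. pair(cons(e, e), pair(c, f(c, e)))  →  pair(cons(e, e), pair(c, e))   [R1 at 2.2]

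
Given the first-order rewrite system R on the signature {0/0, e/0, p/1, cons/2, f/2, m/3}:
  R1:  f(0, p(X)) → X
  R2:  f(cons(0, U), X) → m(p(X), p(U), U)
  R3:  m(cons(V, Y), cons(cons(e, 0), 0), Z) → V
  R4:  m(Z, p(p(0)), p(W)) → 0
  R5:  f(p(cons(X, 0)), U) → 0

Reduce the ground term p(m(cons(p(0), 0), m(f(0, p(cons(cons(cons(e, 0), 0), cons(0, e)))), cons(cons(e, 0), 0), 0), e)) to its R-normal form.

1. p(m(cons(p(0), 0), m(f(0, p(cons(cons(cons(e, 0), 0), cons(0, e)))), cons(cons(e, 0), 0), 0), e))  →  p(m(cons(p(0), 0), m(cons(cons(cons(e, 0), 0), cons(0, e)), cons(cons(e, 0), 0), 0), e))   [R1 at 1.2.1]
2. p(m(cons(p(0), 0), m(cons(cons(cons(e, 0), 0), cons(0, e)), cons(cons(e, 0), 0), 0), e))  →  p(m(cons(p(0), 0), cons(cons(e, 0), 0), e))   [R3 at 1.2]
3. p(m(cons(p(0), 0), cons(cons(e, 0), 0), e))  →  p(p(0))   [R3 at 1]

p(p(0))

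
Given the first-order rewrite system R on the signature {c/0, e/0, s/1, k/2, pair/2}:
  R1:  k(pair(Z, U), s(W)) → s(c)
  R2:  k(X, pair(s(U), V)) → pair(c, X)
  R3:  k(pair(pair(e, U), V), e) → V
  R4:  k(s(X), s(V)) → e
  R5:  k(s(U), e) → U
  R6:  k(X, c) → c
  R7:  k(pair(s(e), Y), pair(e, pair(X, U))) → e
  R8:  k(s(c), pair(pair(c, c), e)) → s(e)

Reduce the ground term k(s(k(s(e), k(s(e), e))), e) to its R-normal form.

e

1. k(s(k(s(e), k(s(e), e))), e)  →  k(s(e), k(s(e), e))   [R5 at ε]
2. k(s(e), k(s(e), e))  →  k(s(e), e)   [R5 at 2]
3. k(s(e), e)  →  e   [R5 at ε]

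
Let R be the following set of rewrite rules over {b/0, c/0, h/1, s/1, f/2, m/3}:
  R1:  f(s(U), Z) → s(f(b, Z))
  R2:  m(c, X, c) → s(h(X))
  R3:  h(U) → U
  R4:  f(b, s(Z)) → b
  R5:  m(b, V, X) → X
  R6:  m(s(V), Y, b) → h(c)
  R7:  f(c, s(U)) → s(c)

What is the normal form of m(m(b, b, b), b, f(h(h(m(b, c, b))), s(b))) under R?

b

1. m(m(b, b, b), b, f(h(h(m(b, c, b))), s(b)))  →  m(b, b, f(h(h(m(b, c, b))), s(b)))   [R5 at 1]
2. m(b, b, f(h(h(m(b, c, b))), s(b)))  →  f(h(h(m(b, c, b))), s(b))   [R5 at ε]
3. f(h(h(m(b, c, b))), s(b))  →  f(h(m(b, c, b)), s(b))   [R3 at 1]
4. f(h(m(b, c, b)), s(b))  →  f(m(b, c, b), s(b))   [R3 at 1]
5. f(m(b, c, b), s(b))  →  f(b, s(b))   [R5 at 1]
6. f(b, s(b))  →  b   [R4 at ε]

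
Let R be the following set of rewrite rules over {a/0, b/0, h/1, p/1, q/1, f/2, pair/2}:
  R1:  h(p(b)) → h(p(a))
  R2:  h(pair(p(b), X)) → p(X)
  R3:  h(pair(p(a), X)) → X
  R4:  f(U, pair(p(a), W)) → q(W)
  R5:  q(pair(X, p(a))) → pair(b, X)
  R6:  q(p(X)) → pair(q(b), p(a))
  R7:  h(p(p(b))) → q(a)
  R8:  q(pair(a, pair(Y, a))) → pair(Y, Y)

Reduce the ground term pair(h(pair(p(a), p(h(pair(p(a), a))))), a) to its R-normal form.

pair(p(a), a)

1. pair(h(pair(p(a), p(h(pair(p(a), a))))), a)  →  pair(p(h(pair(p(a), a))), a)   [R3 at 1]
2. pair(p(h(pair(p(a), a))), a)  →  pair(p(a), a)   [R3 at 1.1]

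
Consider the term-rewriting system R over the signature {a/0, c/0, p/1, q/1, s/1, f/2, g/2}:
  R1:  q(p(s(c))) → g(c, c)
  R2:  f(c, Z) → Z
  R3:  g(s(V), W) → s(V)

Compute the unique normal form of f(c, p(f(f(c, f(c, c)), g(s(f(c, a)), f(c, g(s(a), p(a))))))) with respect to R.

1. f(c, p(f(f(c, f(c, c)), g(s(f(c, a)), f(c, g(s(a), p(a)))))))  →  p(f(f(c, f(c, c)), g(s(f(c, a)), f(c, g(s(a), p(a))))))   [R2 at ε]
2. p(f(f(c, f(c, c)), g(s(f(c, a)), f(c, g(s(a), p(a))))))  →  p(f(f(c, c), g(s(f(c, a)), f(c, g(s(a), p(a))))))   [R2 at 1.1]
3. p(f(f(c, c), g(s(f(c, a)), f(c, g(s(a), p(a))))))  →  p(f(c, g(s(f(c, a)), f(c, g(s(a), p(a))))))   [R2 at 1.1]
4. p(f(c, g(s(f(c, a)), f(c, g(s(a), p(a))))))  →  p(g(s(f(c, a)), f(c, g(s(a), p(a)))))   [R2 at 1]
5. p(g(s(f(c, a)), f(c, g(s(a), p(a)))))  →  p(s(f(c, a)))   [R3 at 1]
6. p(s(f(c, a)))  →  p(s(a))   [R2 at 1.1]

p(s(a))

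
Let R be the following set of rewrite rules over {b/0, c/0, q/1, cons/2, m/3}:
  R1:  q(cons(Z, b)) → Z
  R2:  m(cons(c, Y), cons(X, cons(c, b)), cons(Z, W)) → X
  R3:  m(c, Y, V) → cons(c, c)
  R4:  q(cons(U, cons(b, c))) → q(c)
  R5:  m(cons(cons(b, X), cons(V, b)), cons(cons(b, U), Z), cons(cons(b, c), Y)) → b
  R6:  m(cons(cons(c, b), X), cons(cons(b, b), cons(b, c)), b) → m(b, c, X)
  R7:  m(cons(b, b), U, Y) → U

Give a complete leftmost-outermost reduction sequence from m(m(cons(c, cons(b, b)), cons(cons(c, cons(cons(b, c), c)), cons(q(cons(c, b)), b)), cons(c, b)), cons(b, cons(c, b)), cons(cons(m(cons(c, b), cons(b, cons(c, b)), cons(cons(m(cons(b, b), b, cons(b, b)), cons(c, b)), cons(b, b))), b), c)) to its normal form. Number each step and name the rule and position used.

1. m(m(cons(c, cons(b, b)), cons(cons(c, cons(cons(b, c), c)), cons(q(cons(c, b)), b)), cons(c, b)), cons(b, cons(c, b)), cons(cons(m(cons(c, b), cons(b, cons(c, b)), cons(cons(m(cons(b, b), b, cons(b, b)), cons(c, b)), cons(b, b))), b), c))  →  m(m(cons(c, cons(b, b)), cons(cons(c, cons(cons(b, c), c)), cons(c, b)), cons(c, b)), cons(b, cons(c, b)), cons(cons(m(cons(c, b), cons(b, cons(c, b)), cons(cons(m(cons(b, b), b, cons(b, b)), cons(c, b)), cons(b, b))), b), c))   [R1 at 1.2.2.1]
2. m(m(cons(c, cons(b, b)), cons(cons(c, cons(cons(b, c), c)), cons(c, b)), cons(c, b)), cons(b, cons(c, b)), cons(cons(m(cons(c, b), cons(b, cons(c, b)), cons(cons(m(cons(b, b), b, cons(b, b)), cons(c, b)), cons(b, b))), b), c))  →  m(cons(c, cons(cons(b, c), c)), cons(b, cons(c, b)), cons(cons(m(cons(c, b), cons(b, cons(c, b)), cons(cons(m(cons(b, b), b, cons(b, b)), cons(c, b)), cons(b, b))), b), c))   [R2 at 1]
3. m(cons(c, cons(cons(b, c), c)), cons(b, cons(c, b)), cons(cons(m(cons(c, b), cons(b, cons(c, b)), cons(cons(m(cons(b, b), b, cons(b, b)), cons(c, b)), cons(b, b))), b), c))  →  b   [R2 at ε]

b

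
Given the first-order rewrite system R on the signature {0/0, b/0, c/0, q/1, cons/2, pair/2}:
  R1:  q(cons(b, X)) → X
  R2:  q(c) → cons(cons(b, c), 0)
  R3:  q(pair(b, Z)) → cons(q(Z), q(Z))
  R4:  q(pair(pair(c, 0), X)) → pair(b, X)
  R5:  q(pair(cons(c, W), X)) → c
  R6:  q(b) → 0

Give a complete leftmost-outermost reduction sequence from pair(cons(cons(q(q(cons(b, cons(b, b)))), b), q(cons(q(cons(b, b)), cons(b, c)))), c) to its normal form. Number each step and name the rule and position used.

1. pair(cons(cons(q(q(cons(b, cons(b, b)))), b), q(cons(q(cons(b, b)), cons(b, c)))), c)  →  pair(cons(cons(q(cons(b, b)), b), q(cons(q(cons(b, b)), cons(b, c)))), c)   [R1 at 1.1.1.1]
2. pair(cons(cons(q(cons(b, b)), b), q(cons(q(cons(b, b)), cons(b, c)))), c)  →  pair(cons(cons(b, b), q(cons(q(cons(b, b)), cons(b, c)))), c)   [R1 at 1.1.1]
3. pair(cons(cons(b, b), q(cons(q(cons(b, b)), cons(b, c)))), c)  →  pair(cons(cons(b, b), q(cons(b, cons(b, c)))), c)   [R1 at 1.2.1.1]
4. pair(cons(cons(b, b), q(cons(b, cons(b, c)))), c)  →  pair(cons(cons(b, b), cons(b, c)), c)   [R1 at 1.2]

pair(cons(cons(b, b), cons(b, c)), c)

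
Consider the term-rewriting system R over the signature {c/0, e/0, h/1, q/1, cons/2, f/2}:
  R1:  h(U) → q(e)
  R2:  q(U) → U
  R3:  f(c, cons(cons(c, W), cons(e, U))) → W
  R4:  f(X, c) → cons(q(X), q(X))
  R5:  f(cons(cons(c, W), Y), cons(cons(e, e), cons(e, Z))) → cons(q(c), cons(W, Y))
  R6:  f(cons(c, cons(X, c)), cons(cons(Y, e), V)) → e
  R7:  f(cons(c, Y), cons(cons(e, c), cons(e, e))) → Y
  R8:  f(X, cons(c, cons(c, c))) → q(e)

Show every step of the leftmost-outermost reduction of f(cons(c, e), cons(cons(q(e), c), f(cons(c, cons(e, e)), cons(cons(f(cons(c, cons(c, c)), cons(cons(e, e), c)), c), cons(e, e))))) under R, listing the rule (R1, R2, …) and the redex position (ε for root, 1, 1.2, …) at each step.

e

1. f(cons(c, e), cons(cons(q(e), c), f(cons(c, cons(e, e)), cons(cons(f(cons(c, cons(c, c)), cons(cons(e, e), c)), c), cons(e, e)))))  →  f(cons(c, e), cons(cons(e, c), f(cons(c, cons(e, e)), cons(cons(f(cons(c, cons(c, c)), cons(cons(e, e), c)), c), cons(e, e)))))   [R2 at 2.1.1]
2. f(cons(c, e), cons(cons(e, c), f(cons(c, cons(e, e)), cons(cons(f(cons(c, cons(c, c)), cons(cons(e, e), c)), c), cons(e, e)))))  →  f(cons(c, e), cons(cons(e, c), f(cons(c, cons(e, e)), cons(cons(e, c), cons(e, e)))))   [R6 at 2.2.2.1.1]
3. f(cons(c, e), cons(cons(e, c), f(cons(c, cons(e, e)), cons(cons(e, c), cons(e, e)))))  →  f(cons(c, e), cons(cons(e, c), cons(e, e)))   [R7 at 2.2]
4. f(cons(c, e), cons(cons(e, c), cons(e, e)))  →  e   [R7 at ε]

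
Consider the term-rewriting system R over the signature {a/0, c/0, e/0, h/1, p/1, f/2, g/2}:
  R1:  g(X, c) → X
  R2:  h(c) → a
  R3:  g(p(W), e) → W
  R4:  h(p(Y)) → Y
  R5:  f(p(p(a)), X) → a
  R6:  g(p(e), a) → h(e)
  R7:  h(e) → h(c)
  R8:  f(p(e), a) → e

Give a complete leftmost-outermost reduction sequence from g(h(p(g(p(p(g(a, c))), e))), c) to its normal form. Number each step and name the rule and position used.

1. g(h(p(g(p(p(g(a, c))), e))), c)  →  h(p(g(p(p(g(a, c))), e)))   [R1 at ε]
2. h(p(g(p(p(g(a, c))), e)))  →  g(p(p(g(a, c))), e)   [R4 at ε]
3. g(p(p(g(a, c))), e)  →  p(g(a, c))   [R3 at ε]
4. p(g(a, c))  →  p(a)   [R1 at 1]

p(a)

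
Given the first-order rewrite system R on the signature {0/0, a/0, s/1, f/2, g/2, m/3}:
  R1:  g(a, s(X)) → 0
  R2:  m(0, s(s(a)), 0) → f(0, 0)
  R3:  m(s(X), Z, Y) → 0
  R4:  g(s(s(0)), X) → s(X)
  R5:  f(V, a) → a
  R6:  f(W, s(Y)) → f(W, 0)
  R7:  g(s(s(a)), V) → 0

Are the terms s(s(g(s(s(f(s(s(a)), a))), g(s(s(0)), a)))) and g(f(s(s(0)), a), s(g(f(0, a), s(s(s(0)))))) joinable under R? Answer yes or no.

no — NF(t₁) = s(s(0)), NF(t₂) = 0

Reduce t₁ = s(s(g(s(s(f(s(s(a)), a))), g(s(s(0)), a)))):
1. s(s(g(s(s(f(s(s(a)), a))), g(s(s(0)), a))))  →  s(s(g(s(s(a)), g(s(s(0)), a))))   [R5 at 1.1.1.1.1]
2. s(s(g(s(s(a)), g(s(s(0)), a))))  →  s(s(0))   [R7 at 1.1]

Reduce t₂ = g(f(s(s(0)), a), s(g(f(0, a), s(s(s(0)))))):
1. g(f(s(s(0)), a), s(g(f(0, a), s(s(s(0))))))  →  g(a, s(g(f(0, a), s(s(s(0))))))   [R5 at 1]
2. g(a, s(g(f(0, a), s(s(s(0))))))  →  0   [R1 at ε]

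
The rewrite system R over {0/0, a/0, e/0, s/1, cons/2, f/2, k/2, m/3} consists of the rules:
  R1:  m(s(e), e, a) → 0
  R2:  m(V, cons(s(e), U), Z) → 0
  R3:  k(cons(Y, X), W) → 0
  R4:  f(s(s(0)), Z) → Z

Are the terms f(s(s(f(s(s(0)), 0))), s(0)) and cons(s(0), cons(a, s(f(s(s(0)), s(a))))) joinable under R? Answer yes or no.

Reduce t₁ = f(s(s(f(s(s(0)), 0))), s(0)):
1. f(s(s(f(s(s(0)), 0))), s(0))  →  f(s(s(0)), s(0))   [R4 at 1.1.1]
2. f(s(s(0)), s(0))  →  s(0)   [R4 at ε]

Reduce t₂ = cons(s(0), cons(a, s(f(s(s(0)), s(a))))):
1. cons(s(0), cons(a, s(f(s(s(0)), s(a)))))  →  cons(s(0), cons(a, s(s(a))))   [R4 at 2.2.1]

no — NF(t₁) = s(0), NF(t₂) = cons(s(0), cons(a, s(s(a))))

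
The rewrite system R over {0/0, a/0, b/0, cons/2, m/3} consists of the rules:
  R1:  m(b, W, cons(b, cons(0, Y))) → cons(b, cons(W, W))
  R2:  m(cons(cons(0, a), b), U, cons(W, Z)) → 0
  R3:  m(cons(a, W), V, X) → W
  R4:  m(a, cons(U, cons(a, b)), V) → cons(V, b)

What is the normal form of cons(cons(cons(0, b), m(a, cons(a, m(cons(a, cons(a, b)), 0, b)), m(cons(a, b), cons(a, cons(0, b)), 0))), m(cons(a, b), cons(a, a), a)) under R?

1. cons(cons(cons(0, b), m(a, cons(a, m(cons(a, cons(a, b)), 0, b)), m(cons(a, b), cons(a, cons(0, b)), 0))), m(cons(a, b), cons(a, a), a))  →  cons(cons(cons(0, b), m(a, cons(a, cons(a, b)), m(cons(a, b), cons(a, cons(0, b)), 0))), m(cons(a, b), cons(a, a), a))   [R3 at 1.2.2.2]
2. cons(cons(cons(0, b), m(a, cons(a, cons(a, b)), m(cons(a, b), cons(a, cons(0, b)), 0))), m(cons(a, b), cons(a, a), a))  →  cons(cons(cons(0, b), cons(m(cons(a, b), cons(a, cons(0, b)), 0), b)), m(cons(a, b), cons(a, a), a))   [R4 at 1.2]
3. cons(cons(cons(0, b), cons(m(cons(a, b), cons(a, cons(0, b)), 0), b)), m(cons(a, b), cons(a, a), a))  →  cons(cons(cons(0, b), cons(b, b)), m(cons(a, b), cons(a, a), a))   [R3 at 1.2.1]
4. cons(cons(cons(0, b), cons(b, b)), m(cons(a, b), cons(a, a), a))  →  cons(cons(cons(0, b), cons(b, b)), b)   [R3 at 2]

cons(cons(cons(0, b), cons(b, b)), b)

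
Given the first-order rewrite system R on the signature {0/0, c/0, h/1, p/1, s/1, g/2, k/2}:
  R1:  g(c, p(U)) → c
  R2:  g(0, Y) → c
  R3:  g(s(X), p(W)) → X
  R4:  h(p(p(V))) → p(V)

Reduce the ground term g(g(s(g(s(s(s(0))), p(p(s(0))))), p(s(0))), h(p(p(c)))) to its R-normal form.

s(0)

1. g(g(s(g(s(s(s(0))), p(p(s(0))))), p(s(0))), h(p(p(c))))  →  g(g(s(s(s(0))), p(p(s(0)))), h(p(p(c))))   [R3 at 1]
2. g(g(s(s(s(0))), p(p(s(0)))), h(p(p(c))))  →  g(s(s(0)), h(p(p(c))))   [R3 at 1]
3. g(s(s(0)), h(p(p(c))))  →  g(s(s(0)), p(c))   [R4 at 2]
4. g(s(s(0)), p(c))  →  s(0)   [R3 at ε]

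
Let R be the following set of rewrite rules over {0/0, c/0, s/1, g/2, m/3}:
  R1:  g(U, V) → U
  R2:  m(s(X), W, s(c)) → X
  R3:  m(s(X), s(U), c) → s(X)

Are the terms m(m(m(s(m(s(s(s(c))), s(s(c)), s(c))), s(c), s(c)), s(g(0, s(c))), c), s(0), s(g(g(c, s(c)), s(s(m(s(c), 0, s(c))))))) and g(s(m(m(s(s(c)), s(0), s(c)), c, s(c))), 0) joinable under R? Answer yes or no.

Reduce t₁ = m(m(m(s(m(s(s(s(c))), s(s(c)), s(c))), s(c), s(c)), s(g(0, s(c))), c), s(0), s(g(g(c, s(c)), s(s(m(s(c), 0, s(c))))))):
1. m(m(m(s(m(s(s(s(c))), s(s(c)), s(c))), s(c), s(c)), s(g(0, s(c))), c), s(0), s(g(g(c, s(c)), s(s(m(s(c), 0, s(c)))))))  →  m(m(m(s(s(s(c))), s(s(c)), s(c)), s(g(0, s(c))), c), s(0), s(g(g(c, s(c)), s(s(m(s(c), 0, s(c)))))))   [R2 at 1.1]
2. m(m(m(s(s(s(c))), s(s(c)), s(c)), s(g(0, s(c))), c), s(0), s(g(g(c, s(c)), s(s(m(s(c), 0, s(c)))))))  →  m(m(s(s(c)), s(g(0, s(c))), c), s(0), s(g(g(c, s(c)), s(s(m(s(c), 0, s(c)))))))   [R2 at 1.1]
3. m(m(s(s(c)), s(g(0, s(c))), c), s(0), s(g(g(c, s(c)), s(s(m(s(c), 0, s(c)))))))  →  m(s(s(c)), s(0), s(g(g(c, s(c)), s(s(m(s(c), 0, s(c)))))))   [R3 at 1]
4. m(s(s(c)), s(0), s(g(g(c, s(c)), s(s(m(s(c), 0, s(c)))))))  →  m(s(s(c)), s(0), s(g(c, s(c))))   [R1 at 3.1]
5. m(s(s(c)), s(0), s(g(c, s(c))))  →  m(s(s(c)), s(0), s(c))   [R1 at 3.1]
6. m(s(s(c)), s(0), s(c))  →  s(c)   [R2 at ε]

Reduce t₂ = g(s(m(m(s(s(c)), s(0), s(c)), c, s(c))), 0):
1. g(s(m(m(s(s(c)), s(0), s(c)), c, s(c))), 0)  →  s(m(m(s(s(c)), s(0), s(c)), c, s(c)))   [R1 at ε]
2. s(m(m(s(s(c)), s(0), s(c)), c, s(c)))  →  s(m(s(c), c, s(c)))   [R2 at 1.1]
3. s(m(s(c), c, s(c)))  →  s(c)   [R2 at 1]

yes — NF(t₁) = s(c), NF(t₂) = s(c)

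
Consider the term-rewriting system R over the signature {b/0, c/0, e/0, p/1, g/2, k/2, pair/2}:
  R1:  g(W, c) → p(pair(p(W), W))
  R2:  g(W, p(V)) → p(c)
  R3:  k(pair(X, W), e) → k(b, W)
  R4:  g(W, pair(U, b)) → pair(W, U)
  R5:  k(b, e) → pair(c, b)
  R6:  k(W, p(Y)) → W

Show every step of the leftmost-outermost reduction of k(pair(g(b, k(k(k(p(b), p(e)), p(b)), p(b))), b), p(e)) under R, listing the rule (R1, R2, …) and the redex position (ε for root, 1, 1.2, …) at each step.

1. k(pair(g(b, k(k(k(p(b), p(e)), p(b)), p(b))), b), p(e))  →  pair(g(b, k(k(k(p(b), p(e)), p(b)), p(b))), b)   [R6 at ε]
2. pair(g(b, k(k(k(p(b), p(e)), p(b)), p(b))), b)  →  pair(g(b, k(k(p(b), p(e)), p(b))), b)   [R6 at 1.2]
3. pair(g(b, k(k(p(b), p(e)), p(b))), b)  →  pair(g(b, k(p(b), p(e))), b)   [R6 at 1.2]
4. pair(g(b, k(p(b), p(e))), b)  →  pair(g(b, p(b)), b)   [R6 at 1.2]
5. pair(g(b, p(b)), b)  →  pair(p(c), b)   [R2 at 1]

pair(p(c), b)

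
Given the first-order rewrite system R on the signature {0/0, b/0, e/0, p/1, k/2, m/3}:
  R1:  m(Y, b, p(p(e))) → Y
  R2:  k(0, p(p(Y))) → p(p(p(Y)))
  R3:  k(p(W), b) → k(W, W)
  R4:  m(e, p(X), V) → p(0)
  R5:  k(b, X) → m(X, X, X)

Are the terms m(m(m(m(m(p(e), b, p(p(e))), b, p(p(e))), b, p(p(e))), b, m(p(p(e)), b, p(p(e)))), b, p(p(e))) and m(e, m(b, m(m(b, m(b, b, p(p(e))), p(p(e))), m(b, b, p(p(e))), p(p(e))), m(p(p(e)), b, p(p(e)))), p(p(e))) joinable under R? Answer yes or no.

no — NF(t₁) = p(e), NF(t₂) = e

Reduce t₁ = m(m(m(m(m(p(e), b, p(p(e))), b, p(p(e))), b, p(p(e))), b, m(p(p(e)), b, p(p(e)))), b, p(p(e))):
1. m(m(m(m(m(p(e), b, p(p(e))), b, p(p(e))), b, p(p(e))), b, m(p(p(e)), b, p(p(e)))), b, p(p(e)))  →  m(m(m(m(p(e), b, p(p(e))), b, p(p(e))), b, p(p(e))), b, m(p(p(e)), b, p(p(e))))   [R1 at ε]
2. m(m(m(m(p(e), b, p(p(e))), b, p(p(e))), b, p(p(e))), b, m(p(p(e)), b, p(p(e))))  →  m(m(m(p(e), b, p(p(e))), b, p(p(e))), b, m(p(p(e)), b, p(p(e))))   [R1 at 1]
3. m(m(m(p(e), b, p(p(e))), b, p(p(e))), b, m(p(p(e)), b, p(p(e))))  →  m(m(p(e), b, p(p(e))), b, m(p(p(e)), b, p(p(e))))   [R1 at 1]
4. m(m(p(e), b, p(p(e))), b, m(p(p(e)), b, p(p(e))))  →  m(p(e), b, m(p(p(e)), b, p(p(e))))   [R1 at 1]
5. m(p(e), b, m(p(p(e)), b, p(p(e))))  →  m(p(e), b, p(p(e)))   [R1 at 3]
6. m(p(e), b, p(p(e)))  →  p(e)   [R1 at ε]

Reduce t₂ = m(e, m(b, m(m(b, m(b, b, p(p(e))), p(p(e))), m(b, b, p(p(e))), p(p(e))), m(p(p(e)), b, p(p(e)))), p(p(e))):
1. m(e, m(b, m(m(b, m(b, b, p(p(e))), p(p(e))), m(b, b, p(p(e))), p(p(e))), m(p(p(e)), b, p(p(e)))), p(p(e)))  →  m(e, m(b, m(m(b, b, p(p(e))), m(b, b, p(p(e))), p(p(e))), m(p(p(e)), b, p(p(e)))), p(p(e)))   [R1 at 2.2.1.2]
2. m(e, m(b, m(m(b, b, p(p(e))), m(b, b, p(p(e))), p(p(e))), m(p(p(e)), b, p(p(e)))), p(p(e)))  →  m(e, m(b, m(b, m(b, b, p(p(e))), p(p(e))), m(p(p(e)), b, p(p(e)))), p(p(e)))   [R1 at 2.2.1]
3. m(e, m(b, m(b, m(b, b, p(p(e))), p(p(e))), m(p(p(e)), b, p(p(e)))), p(p(e)))  →  m(e, m(b, m(b, b, p(p(e))), m(p(p(e)), b, p(p(e)))), p(p(e)))   [R1 at 2.2.2]
4. m(e, m(b, m(b, b, p(p(e))), m(p(p(e)), b, p(p(e)))), p(p(e)))  →  m(e, m(b, b, m(p(p(e)), b, p(p(e)))), p(p(e)))   [R1 at 2.2]
5. m(e, m(b, b, m(p(p(e)), b, p(p(e)))), p(p(e)))  →  m(e, m(b, b, p(p(e))), p(p(e)))   [R1 at 2.3]
6. m(e, m(b, b, p(p(e))), p(p(e)))  →  m(e, b, p(p(e)))   [R1 at 2]
7. m(e, b, p(p(e)))  →  e   [R1 at ε]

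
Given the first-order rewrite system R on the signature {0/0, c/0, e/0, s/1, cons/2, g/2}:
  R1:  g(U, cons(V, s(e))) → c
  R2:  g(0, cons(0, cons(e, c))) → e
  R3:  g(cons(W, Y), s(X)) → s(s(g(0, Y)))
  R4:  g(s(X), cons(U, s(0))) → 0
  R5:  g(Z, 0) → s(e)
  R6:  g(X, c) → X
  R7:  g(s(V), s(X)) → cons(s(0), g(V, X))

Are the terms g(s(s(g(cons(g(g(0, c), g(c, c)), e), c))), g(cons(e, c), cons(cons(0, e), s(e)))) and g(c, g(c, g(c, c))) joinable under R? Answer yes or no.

Reduce t₁ = g(s(s(g(cons(g(g(0, c), g(c, c)), e), c))), g(cons(e, c), cons(cons(0, e), s(e)))):
1. g(s(s(g(cons(g(g(0, c), g(c, c)), e), c))), g(cons(e, c), cons(cons(0, e), s(e))))  →  g(s(s(cons(g(g(0, c), g(c, c)), e))), g(cons(e, c), cons(cons(0, e), s(e))))   [R6 at 1.1.1]
2. g(s(s(cons(g(g(0, c), g(c, c)), e))), g(cons(e, c), cons(cons(0, e), s(e))))  →  g(s(s(cons(g(0, g(c, c)), e))), g(cons(e, c), cons(cons(0, e), s(e))))   [R6 at 1.1.1.1.1]
3. g(s(s(cons(g(0, g(c, c)), e))), g(cons(e, c), cons(cons(0, e), s(e))))  →  g(s(s(cons(g(0, c), e))), g(cons(e, c), cons(cons(0, e), s(e))))   [R6 at 1.1.1.1.2]
4. g(s(s(cons(g(0, c), e))), g(cons(e, c), cons(cons(0, e), s(e))))  →  g(s(s(cons(0, e))), g(cons(e, c), cons(cons(0, e), s(e))))   [R6 at 1.1.1.1]
5. g(s(s(cons(0, e))), g(cons(e, c), cons(cons(0, e), s(e))))  →  g(s(s(cons(0, e))), c)   [R1 at 2]
6. g(s(s(cons(0, e))), c)  →  s(s(cons(0, e)))   [R6 at ε]

Reduce t₂ = g(c, g(c, g(c, c))):
1. g(c, g(c, g(c, c)))  →  g(c, g(c, c))   [R6 at 2.2]
2. g(c, g(c, c))  →  g(c, c)   [R6 at 2]
3. g(c, c)  →  c   [R6 at ε]

no — NF(t₁) = s(s(cons(0, e))), NF(t₂) = c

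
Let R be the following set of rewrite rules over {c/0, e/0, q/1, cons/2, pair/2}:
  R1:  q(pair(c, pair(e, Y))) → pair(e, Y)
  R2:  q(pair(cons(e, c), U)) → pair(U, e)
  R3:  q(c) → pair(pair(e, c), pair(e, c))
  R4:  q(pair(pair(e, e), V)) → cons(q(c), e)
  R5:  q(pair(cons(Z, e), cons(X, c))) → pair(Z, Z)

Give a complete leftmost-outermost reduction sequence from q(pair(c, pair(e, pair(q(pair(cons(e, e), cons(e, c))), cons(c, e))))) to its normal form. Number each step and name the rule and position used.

pair(e, pair(pair(e, e), cons(c, e)))

1. q(pair(c, pair(e, pair(q(pair(cons(e, e), cons(e, c))), cons(c, e)))))  →  pair(e, pair(q(pair(cons(e, e), cons(e, c))), cons(c, e)))   [R1 at ε]
2. pair(e, pair(q(pair(cons(e, e), cons(e, c))), cons(c, e)))  →  pair(e, pair(pair(e, e), cons(c, e)))   [R5 at 2.1]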